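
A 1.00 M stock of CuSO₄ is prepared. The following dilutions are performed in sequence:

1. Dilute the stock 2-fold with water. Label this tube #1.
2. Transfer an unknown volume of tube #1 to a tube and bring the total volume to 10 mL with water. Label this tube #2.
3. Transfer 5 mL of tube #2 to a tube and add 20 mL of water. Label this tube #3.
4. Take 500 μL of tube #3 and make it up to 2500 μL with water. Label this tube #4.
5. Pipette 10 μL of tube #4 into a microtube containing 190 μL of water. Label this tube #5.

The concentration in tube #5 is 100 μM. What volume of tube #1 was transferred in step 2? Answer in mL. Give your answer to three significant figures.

1.00 mL

Step 1: 2-fold → factor 2
Step 2: v brought to 10 mL → factor = 10 mL/v
Step 3: 5 mL + 20 mL = 25 mL total → factor 25/5 = 5
Step 4: 500 μL brought to 2500 μL → factor 2500/500 = 5
Step 5: 10 μL + 190 μL = 200 μL total → factor 200/10 = 20
Product of known-step factors = 1000
Overall factor = 1.00 M / (100 μM) = 10000
Step-2 factor = 10000 / 1000 = 10
v = 10 mL / 10 = 1.00 mL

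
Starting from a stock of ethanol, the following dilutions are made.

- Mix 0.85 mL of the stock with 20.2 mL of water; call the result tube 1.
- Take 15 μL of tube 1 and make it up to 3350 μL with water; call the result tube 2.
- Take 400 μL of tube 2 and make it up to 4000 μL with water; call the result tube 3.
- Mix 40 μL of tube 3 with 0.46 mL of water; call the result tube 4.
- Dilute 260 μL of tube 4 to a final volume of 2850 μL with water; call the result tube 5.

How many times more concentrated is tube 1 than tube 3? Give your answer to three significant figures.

Step 1: 0.85 mL + 20.2 mL = 21.05 mL total → factor 21.05/0.85 = 24.765
Step 2: 15 μL brought to 3350 μL → factor 3350/15 = 223.33
Step 3: 400 μL brought to 4000 μL → factor 4000/400 = 10
Dilution factor to tube 1 = 24.765; to tube 3 = 55308
[tube 1]/[tube 3] = (factor to tube 3)/(factor to tube 1) = 55308/24.765 = 2.23 × 10^3

2.23 × 10^3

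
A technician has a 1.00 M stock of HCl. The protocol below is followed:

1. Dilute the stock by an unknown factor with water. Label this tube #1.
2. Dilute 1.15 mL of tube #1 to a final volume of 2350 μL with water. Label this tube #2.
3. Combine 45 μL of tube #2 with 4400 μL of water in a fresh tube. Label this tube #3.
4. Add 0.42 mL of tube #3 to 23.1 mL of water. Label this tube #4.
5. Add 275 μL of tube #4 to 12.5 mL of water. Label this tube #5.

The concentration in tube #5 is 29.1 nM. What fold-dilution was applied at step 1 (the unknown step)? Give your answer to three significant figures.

65.4-fold

Step 1: unknown factor x
Step 2: 1.15 mL brought to 2350 μL → factor 2.35/1.15 = 2.0435
Step 3: 45 μL + 4400 μL = 4445 μL total → factor 4445/45 = 98.778
Step 4: 0.42 mL + 23.1 mL = 23.52 mL total → factor 23.52/0.42 = 56
Step 5: 275 μL + 12.5 mL = 12775 μL total → factor 12775/275 = 46.455
Product of known-step factors = 5.251 × 10^5
Overall factor = 1.00 M / (29.1 nM) = 3.4364 × 10^7
x = 3.4364 × 10^7 / 5.251 × 10^5 = 65.4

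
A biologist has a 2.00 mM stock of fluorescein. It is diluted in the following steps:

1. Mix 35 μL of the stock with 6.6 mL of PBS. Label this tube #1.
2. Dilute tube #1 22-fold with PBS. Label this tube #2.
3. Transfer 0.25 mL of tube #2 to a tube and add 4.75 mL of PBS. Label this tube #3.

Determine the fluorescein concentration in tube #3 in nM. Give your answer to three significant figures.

24.0 nM

Step 1: 35 μL + 6.6 mL = 6635 μL total → factor 6635/35 = 189.57
Step 2: 22-fold → factor 22
Step 3: 0.25 mL + 4.75 mL = 5 mL total → factor 5/0.25 = 20
Overall dilution factor = 189.57 × 22 × 20 = 83411
Final = 2.00 mM / 83411 = 2.398 × 10^-5 mM = 24.0 nM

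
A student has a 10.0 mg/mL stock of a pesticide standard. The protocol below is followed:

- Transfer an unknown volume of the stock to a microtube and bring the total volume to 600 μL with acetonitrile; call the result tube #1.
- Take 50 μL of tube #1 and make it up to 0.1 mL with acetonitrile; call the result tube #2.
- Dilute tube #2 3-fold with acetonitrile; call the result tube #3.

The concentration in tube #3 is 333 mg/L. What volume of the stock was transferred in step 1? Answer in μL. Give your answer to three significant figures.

120 μL

Step 1: v brought to 600 μL → factor = 600 μL/v
Step 2: 50 μL brought to 0.1 mL → factor 100/50 = 2
Step 3: 3-fold → factor 3
Product of known-step factors = 6
Overall factor = 10.0 mg/mL / (333 mg/L) = 30.03
Step-1 factor = 30.03 / 6 = 5.005
v = 600 μL / 5.005 = 120 μL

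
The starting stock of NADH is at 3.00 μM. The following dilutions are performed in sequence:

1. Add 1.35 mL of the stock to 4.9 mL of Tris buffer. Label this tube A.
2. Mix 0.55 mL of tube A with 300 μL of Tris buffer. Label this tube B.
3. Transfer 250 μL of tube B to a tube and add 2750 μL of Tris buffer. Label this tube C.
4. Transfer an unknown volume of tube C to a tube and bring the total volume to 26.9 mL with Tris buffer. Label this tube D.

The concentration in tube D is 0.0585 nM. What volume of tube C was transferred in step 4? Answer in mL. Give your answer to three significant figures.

Step 1: 1.35 mL + 4.9 mL = 6.25 mL total → factor 6.25/1.35 = 4.6296
Step 2: 0.55 mL + 300 μL = 0.85 mL total → factor 0.85/0.55 = 1.5455
Step 3: 250 μL + 2750 μL = 3000 μL total → factor 3000/250 = 12
Step 4: v brought to 26.9 mL → factor = 26.9 mL/v
Product of known-step factors = 85.859
Overall factor = 3.00 μM / (0.0585 nM) = 51282
Step-4 factor = 51282 / 85.859 = 597.29
v = 26.9 mL / 597.29 = 0.0450 mL

0.0450 mL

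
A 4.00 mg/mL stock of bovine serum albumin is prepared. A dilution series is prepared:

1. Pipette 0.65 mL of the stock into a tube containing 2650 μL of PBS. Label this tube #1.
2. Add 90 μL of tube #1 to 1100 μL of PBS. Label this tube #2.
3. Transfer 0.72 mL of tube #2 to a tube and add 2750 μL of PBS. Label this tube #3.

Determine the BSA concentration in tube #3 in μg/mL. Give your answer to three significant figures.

12.4 μg/mL

Step 1: 0.65 mL + 2650 μL = 3.3 mL total → factor 3.3/0.65 = 5.0769
Step 2: 90 μL + 1100 μL = 1190 μL total → factor 1190/90 = 13.222
Step 3: 0.72 mL + 2750 μL = 3.47 mL total → factor 3.47/0.72 = 4.8194
Overall dilution factor = 5.0769 × 13.222 × 4.8194 = 323.52
Final = 4.00 mg/mL / 323.52 = 0.01236 mg/mL = 12.4 μg/mL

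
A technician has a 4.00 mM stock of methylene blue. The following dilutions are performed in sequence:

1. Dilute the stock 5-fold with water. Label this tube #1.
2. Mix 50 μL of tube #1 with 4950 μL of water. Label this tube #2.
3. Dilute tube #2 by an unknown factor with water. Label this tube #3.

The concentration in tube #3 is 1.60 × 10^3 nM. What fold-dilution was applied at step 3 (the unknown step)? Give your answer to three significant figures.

Step 1: 5-fold → factor 5
Step 2: 50 μL + 4950 μL = 5000 μL total → factor 5000/50 = 100
Step 3: unknown factor x
Product of known-step factors = 500
Overall factor = 4.00 mM / (1.60 × 10^3 nM) = 2500
x = 2500 / 500 = 5.00

5.00-fold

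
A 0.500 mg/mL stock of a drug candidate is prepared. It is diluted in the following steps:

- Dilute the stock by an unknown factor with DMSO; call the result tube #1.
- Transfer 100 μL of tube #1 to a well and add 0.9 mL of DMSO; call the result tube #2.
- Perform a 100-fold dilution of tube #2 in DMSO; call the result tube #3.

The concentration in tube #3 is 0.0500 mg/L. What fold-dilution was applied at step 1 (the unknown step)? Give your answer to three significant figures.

Step 1: unknown factor x
Step 2: 100 μL + 0.9 mL = 1000 μL total → factor 1000/100 = 10
Step 3: 100-fold → factor 100
Product of known-step factors = 1000
Overall factor = 0.500 mg/mL / (0.0500 mg/L) = 10000
x = 10000 / 1000 = 10.0

10.0-fold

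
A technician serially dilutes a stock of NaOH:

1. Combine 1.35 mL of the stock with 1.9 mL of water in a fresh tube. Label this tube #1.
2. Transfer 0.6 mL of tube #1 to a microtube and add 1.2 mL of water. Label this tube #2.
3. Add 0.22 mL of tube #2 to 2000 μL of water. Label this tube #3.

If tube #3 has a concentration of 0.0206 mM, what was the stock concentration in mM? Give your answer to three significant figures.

Step 1: 1.35 mL + 1.9 mL = 3.25 mL total → factor 3.25/1.35 = 2.4074
Step 2: 0.6 mL + 1.2 mL = 1.8 mL total → factor 1.8/0.6 = 3
Step 3: 0.22 mL + 2000 μL = 2.22 mL total → factor 2.22/0.22 = 10.091
Overall dilution factor = 2.4074 × 3 × 10.091 = 72.879
Stock = 0.0206 mM × 72.879 = 1.50 mM

1.50 mM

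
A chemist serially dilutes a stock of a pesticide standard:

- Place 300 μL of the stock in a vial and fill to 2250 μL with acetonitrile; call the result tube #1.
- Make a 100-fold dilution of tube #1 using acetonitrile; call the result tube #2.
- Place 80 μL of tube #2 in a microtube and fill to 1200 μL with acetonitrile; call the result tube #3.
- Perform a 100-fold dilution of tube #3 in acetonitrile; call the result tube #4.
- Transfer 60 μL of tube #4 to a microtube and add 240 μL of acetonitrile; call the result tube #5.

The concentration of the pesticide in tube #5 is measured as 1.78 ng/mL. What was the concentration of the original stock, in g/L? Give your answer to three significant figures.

10.0 g/L

Step 1: 300 μL brought to 2250 μL → factor 2250/300 = 7.5
Step 2: 100-fold → factor 100
Step 3: 80 μL brought to 1200 μL → factor 1200/80 = 15
Step 4: 100-fold → factor 100
Step 5: 60 μL + 240 μL = 300 μL total → factor 300/60 = 5
Overall dilution factor = 7.5 × 100 × 15 × 100 × 5 = 5.625 × 10^6
Stock = 1.78 ng/mL × 5.625 × 10^6 = 1.001 × 10^7 ng/mL = 10.0 g/L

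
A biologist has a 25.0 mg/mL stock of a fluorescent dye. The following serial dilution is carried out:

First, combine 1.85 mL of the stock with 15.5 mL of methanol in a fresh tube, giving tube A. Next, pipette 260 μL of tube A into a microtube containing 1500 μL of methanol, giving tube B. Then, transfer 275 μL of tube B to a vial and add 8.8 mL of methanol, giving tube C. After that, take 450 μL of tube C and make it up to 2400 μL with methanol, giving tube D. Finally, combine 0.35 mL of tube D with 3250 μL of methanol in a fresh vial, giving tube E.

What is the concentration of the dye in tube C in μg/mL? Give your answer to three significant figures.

11.9 μg/mL

Step 1: 1.85 mL + 15.5 mL = 17.35 mL total → factor 17.35/1.85 = 9.3784
Step 2: 260 μL + 1500 μL = 1760 μL total → factor 1760/260 = 6.7692
Step 3: 275 μL + 8.8 mL = 9075 μL total → factor 9075/275 = 33
Dilution factor through tube C = 9.3784 × 6.7692 × 33 = 2095
[tube C] = 25.0 mg/mL / 2095 = 0.01193 mg/mL = 11.9 μg/mL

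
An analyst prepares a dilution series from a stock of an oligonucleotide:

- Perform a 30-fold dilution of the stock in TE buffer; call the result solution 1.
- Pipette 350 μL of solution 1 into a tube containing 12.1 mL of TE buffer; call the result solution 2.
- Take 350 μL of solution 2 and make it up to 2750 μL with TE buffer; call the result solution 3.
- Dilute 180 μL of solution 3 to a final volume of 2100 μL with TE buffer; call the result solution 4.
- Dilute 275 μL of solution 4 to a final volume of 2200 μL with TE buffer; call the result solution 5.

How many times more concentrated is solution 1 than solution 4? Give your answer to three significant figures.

Step 1: 30-fold → factor 30
Step 2: 350 μL + 12.1 mL = 12450 μL total → factor 12450/350 = 35.571
Step 3: 350 μL brought to 2750 μL → factor 2750/350 = 7.8571
Step 4: 180 μL brought to 2100 μL → factor 2100/180 = 11.667
Dilution factor to solution 1 = 30; to solution 4 = 97821
[solution 1]/[solution 4] = (factor to solution 4)/(factor to solution 1) = 97821/30 = 3.26 × 10^3

3.26 × 10^3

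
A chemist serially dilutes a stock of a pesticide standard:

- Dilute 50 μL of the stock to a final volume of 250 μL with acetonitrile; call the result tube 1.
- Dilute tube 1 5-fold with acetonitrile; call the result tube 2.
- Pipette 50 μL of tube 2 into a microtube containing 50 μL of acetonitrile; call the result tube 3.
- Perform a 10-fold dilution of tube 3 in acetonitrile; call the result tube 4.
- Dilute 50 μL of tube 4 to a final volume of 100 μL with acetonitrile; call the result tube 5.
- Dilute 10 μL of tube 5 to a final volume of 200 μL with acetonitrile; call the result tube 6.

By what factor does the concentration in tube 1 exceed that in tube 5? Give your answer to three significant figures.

Step 1: 50 μL brought to 250 μL → factor 250/50 = 5
Step 2: 5-fold → factor 5
Step 3: 50 μL + 50 μL = 100 μL total → factor 100/50 = 2
Step 4: 10-fold → factor 10
Step 5: 50 μL brought to 100 μL → factor 100/50 = 2
Dilution factor to tube 1 = 5; to tube 5 = 1000
[tube 1]/[tube 5] = (factor to tube 5)/(factor to tube 1) = 1000/5 = 200

200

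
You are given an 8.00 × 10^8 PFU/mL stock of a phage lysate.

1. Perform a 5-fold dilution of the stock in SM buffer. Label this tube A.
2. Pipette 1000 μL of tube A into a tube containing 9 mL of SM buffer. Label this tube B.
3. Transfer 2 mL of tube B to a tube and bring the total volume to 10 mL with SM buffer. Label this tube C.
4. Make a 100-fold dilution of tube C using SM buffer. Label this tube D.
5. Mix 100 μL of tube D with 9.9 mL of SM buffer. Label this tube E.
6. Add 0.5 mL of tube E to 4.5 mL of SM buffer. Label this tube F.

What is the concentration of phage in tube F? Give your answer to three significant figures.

32.0 PFU/mL

Step 1: 5-fold → factor 5
Step 2: 1000 μL + 9 mL = 10000 μL total → factor 10000/1000 = 10
Step 3: 2 mL brought to 10 mL → factor 10/2 = 5
Step 4: 100-fold → factor 100
Step 5: 100 μL + 9.9 mL = 10000 μL total → factor 10000/100 = 100
Step 6: 0.5 mL + 4.5 mL = 5 mL total → factor 5/0.5 = 10
Overall dilution factor = 5 × 10 × 5 × 100 × 100 × 10 = 2.5 × 10^7
Final = 8.00 × 10^8 PFU/mL / 2.5 × 10^7 = 32.0 PFU/mL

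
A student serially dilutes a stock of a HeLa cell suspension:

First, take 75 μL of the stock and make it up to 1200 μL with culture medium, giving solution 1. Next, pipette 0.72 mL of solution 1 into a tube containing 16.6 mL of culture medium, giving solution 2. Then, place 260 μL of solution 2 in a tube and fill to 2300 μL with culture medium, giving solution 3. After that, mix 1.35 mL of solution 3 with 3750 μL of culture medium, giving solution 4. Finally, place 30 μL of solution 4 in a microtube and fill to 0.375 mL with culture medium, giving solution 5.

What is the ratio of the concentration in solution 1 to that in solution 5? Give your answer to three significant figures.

1.00 × 10^4

Step 1: 75 μL brought to 1200 μL → factor 1200/75 = 16
Step 2: 0.72 mL + 16.6 mL = 17.32 mL total → factor 17.32/0.72 = 24.056
Step 3: 260 μL brought to 2300 μL → factor 2300/260 = 8.8462
Step 4: 1.35 mL + 3750 μL = 5.1 mL total → factor 5.1/1.35 = 3.7778
Step 5: 30 μL brought to 0.375 mL → factor 375/30 = 12.5
Dilution factor to solution 1 = 16; to solution 5 = 1.6078 × 10^5
[solution 1]/[solution 5] = (factor to solution 5)/(factor to solution 1) = 1.6078 × 10^5/16 = 1.00 × 10^4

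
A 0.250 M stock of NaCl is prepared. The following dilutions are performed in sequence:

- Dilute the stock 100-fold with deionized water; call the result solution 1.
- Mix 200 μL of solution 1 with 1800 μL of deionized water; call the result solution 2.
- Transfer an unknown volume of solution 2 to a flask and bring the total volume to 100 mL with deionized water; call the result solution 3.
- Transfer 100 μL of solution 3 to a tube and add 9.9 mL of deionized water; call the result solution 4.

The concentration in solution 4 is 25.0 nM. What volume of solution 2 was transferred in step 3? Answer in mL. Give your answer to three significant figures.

Step 1: 100-fold → factor 100
Step 2: 200 μL + 1800 μL = 2000 μL total → factor 2000/200 = 10
Step 3: v brought to 100 mL → factor = 100 mL/v
Step 4: 100 μL + 9.9 mL = 10000 μL total → factor 10000/100 = 100
Product of known-step factors = 1 × 10^5
Overall factor = 0.250 M / (25.0 nM) = 1 × 10^7
Step-3 factor = 1 × 10^7 / 1 × 10^5 = 100
v = 100 mL / 100 = 1.00 mL

1.00 mL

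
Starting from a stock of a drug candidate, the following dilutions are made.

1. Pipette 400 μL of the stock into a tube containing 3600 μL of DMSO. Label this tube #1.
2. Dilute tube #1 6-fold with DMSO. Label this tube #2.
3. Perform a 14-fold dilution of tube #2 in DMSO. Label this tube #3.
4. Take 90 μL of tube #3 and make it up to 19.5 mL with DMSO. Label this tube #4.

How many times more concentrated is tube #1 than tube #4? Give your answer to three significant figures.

Step 1: 400 μL + 3600 μL = 4000 μL total → factor 4000/400 = 10
Step 2: 6-fold → factor 6
Step 3: 14-fold → factor 14
Step 4: 90 μL brought to 19.5 mL → factor 19500/90 = 216.67
Dilution factor to tube #1 = 10; to tube #4 = 1.82 × 10^5
[tube #1]/[tube #4] = (factor to tube #4)/(factor to tube #1) = 1.82 × 10^5/10 = 1.82 × 10^4

1.82 × 10^4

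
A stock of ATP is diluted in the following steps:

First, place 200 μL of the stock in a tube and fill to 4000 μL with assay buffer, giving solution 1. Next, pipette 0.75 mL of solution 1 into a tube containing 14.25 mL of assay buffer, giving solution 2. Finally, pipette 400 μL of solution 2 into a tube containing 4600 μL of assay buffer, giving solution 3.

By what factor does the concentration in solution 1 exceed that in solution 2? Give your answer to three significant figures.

20.0

Step 1: 200 μL brought to 4000 μL → factor 4000/200 = 20
Step 2: 0.75 mL + 14.25 mL = 15 mL total → factor 15/0.75 = 20
Dilution factor to solution 1 = 20; to solution 2 = 400
[solution 1]/[solution 2] = (factor to solution 2)/(factor to solution 1) = 400/20 = 20.0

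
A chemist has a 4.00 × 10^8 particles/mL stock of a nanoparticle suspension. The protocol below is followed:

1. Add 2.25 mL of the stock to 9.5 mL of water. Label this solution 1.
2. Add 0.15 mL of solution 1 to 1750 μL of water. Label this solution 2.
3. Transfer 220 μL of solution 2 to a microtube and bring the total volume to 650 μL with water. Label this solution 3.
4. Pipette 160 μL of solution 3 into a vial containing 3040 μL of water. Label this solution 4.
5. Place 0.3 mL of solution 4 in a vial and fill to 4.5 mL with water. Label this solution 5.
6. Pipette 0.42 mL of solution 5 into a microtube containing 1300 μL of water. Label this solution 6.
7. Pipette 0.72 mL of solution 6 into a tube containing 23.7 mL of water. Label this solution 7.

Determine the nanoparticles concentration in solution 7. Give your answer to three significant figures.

Step 1: 2.25 mL + 9.5 mL = 11.75 mL total → factor 11.75/2.25 = 5.2222
Step 2: 0.15 mL + 1750 μL = 1.9 mL total → factor 1.9/0.15 = 12.667
Step 3: 220 μL brought to 650 μL → factor 650/220 = 2.9545
Step 4: 160 μL + 3040 μL = 3200 μL total → factor 3200/160 = 20
Step 5: 0.3 mL brought to 4.5 mL → factor 4.5/0.3 = 15
Step 6: 0.42 mL + 1300 μL = 1.72 mL total → factor 1.72/0.42 = 4.0952
Step 7: 0.72 mL + 23.7 mL = 24.42 mL total → factor 24.42/0.72 = 33.917
Overall dilution factor = 5.2222 × 12.667 × 2.9545 × 20 × 15 × 4.0952 × 33.917 = 8.1437 × 10^6
Final = 4.00 × 10^8 particles/mL / 8.1437 × 10^6 = 49.1 particles/mL

49.1 particles/mL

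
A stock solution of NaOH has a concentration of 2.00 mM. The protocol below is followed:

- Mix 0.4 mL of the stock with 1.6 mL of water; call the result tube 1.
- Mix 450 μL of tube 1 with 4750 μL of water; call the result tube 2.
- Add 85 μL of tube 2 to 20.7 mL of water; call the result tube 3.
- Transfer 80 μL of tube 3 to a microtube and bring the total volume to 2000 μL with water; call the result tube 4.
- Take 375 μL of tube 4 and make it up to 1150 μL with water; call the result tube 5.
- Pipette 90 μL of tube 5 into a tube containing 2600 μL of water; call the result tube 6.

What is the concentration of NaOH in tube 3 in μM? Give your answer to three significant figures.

Step 1: 0.4 mL + 1.6 mL = 2 mL total → factor 2/0.4 = 5
Step 2: 450 μL + 4750 μL = 5200 μL total → factor 5200/450 = 11.556
Step 3: 85 μL + 20.7 mL = 20785 μL total → factor 20785/85 = 244.53
Dilution factor through tube 3 = 5 × 11.556 × 244.53 = 14128
[tube 3] = 2.00 mM / 14128 = 0.0001416 mM = 0.142 μM

0.142 μM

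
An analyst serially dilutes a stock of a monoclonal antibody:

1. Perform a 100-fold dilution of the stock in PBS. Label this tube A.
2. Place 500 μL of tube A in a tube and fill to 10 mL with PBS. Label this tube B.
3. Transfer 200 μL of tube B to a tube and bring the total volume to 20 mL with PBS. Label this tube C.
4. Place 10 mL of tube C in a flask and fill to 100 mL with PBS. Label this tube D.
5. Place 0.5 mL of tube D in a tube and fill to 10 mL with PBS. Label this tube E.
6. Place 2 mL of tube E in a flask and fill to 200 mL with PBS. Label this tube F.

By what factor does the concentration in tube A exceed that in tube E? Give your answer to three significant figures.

4.00 × 10^5

Step 1: 100-fold → factor 100
Step 2: 500 μL brought to 10 mL → factor 10000/500 = 20
Step 3: 200 μL brought to 20 mL → factor 20000/200 = 100
Step 4: 10 mL brought to 100 mL → factor 100/10 = 10
Step 5: 0.5 mL brought to 10 mL → factor 10/0.5 = 20
Dilution factor to tube A = 100; to tube E = 4 × 10^7
[tube A]/[tube E] = (factor to tube E)/(factor to tube A) = 4 × 10^7/100 = 4.00 × 10^5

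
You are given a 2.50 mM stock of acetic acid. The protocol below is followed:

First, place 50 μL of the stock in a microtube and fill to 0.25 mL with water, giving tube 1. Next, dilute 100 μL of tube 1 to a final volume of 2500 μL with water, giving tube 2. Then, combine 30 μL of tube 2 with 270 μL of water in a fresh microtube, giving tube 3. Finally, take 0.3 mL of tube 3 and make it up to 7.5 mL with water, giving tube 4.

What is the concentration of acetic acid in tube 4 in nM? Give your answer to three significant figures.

80.0 nM

Step 1: 50 μL brought to 0.25 mL → factor 250/50 = 5
Step 2: 100 μL brought to 2500 μL → factor 2500/100 = 25
Step 3: 30 μL + 270 μL = 300 μL total → factor 300/30 = 10
Step 4: 0.3 mL brought to 7.5 mL → factor 7.5/0.3 = 25
Overall dilution factor = 5 × 25 × 10 × 25 = 31250
Final = 2.50 mM / 31250 = 8.000 × 10^-5 mM = 80.0 nM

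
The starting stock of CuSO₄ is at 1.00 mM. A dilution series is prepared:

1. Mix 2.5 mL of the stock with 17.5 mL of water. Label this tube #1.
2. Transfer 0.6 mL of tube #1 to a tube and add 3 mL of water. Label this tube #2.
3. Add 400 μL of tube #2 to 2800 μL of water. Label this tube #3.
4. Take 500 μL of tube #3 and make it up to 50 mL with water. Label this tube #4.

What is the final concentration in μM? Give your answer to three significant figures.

Step 1: 2.5 mL + 17.5 mL = 20 mL total → factor 20/2.5 = 8
Step 2: 0.6 mL + 3 mL = 3.6 mL total → factor 3.6/0.6 = 6
Step 3: 400 μL + 2800 μL = 3200 μL total → factor 3200/400 = 8
Step 4: 500 μL brought to 50 mL → factor 50000/500 = 100
Overall dilution factor = 8 × 6 × 8 × 100 = 38400
Final = 1.00 mM / 38400 = 2.604 × 10^-5 mM = 0.0260 μM

0.0260 μM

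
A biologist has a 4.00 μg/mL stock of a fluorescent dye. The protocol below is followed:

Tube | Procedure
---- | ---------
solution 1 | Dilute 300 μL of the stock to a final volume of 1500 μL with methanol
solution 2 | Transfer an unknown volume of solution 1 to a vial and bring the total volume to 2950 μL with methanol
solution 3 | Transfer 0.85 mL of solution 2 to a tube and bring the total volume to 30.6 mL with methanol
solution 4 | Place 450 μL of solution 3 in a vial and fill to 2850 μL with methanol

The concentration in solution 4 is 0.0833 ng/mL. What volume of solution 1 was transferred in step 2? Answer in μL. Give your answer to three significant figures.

70.0 μL

Step 1: 300 μL brought to 1500 μL → factor 1500/300 = 5
Step 2: v brought to 2950 μL → factor = 2950 μL/v
Step 3: 0.85 mL brought to 30.6 mL → factor 30.6/0.85 = 36
Step 4: 450 μL brought to 2850 μL → factor 2850/450 = 6.3333
Product of known-step factors = 1140
Overall factor = 4.00 μg/mL / (0.0833 ng/mL) = 48019
Step-2 factor = 48019 / 1140 = 42.122
v = 2950 μL / 42.122 = 70.0 μL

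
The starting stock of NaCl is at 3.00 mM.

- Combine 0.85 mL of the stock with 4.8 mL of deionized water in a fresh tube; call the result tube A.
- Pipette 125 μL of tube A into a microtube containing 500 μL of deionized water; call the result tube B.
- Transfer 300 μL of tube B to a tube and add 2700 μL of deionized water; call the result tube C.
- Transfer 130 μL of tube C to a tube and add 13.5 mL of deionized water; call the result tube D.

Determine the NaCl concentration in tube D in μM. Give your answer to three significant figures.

Step 1: 0.85 mL + 4.8 mL = 5.65 mL total → factor 5.65/0.85 = 6.6471
Step 2: 125 μL + 500 μL = 625 μL total → factor 625/125 = 5
Step 3: 300 μL + 2700 μL = 3000 μL total → factor 3000/300 = 10
Step 4: 130 μL + 13.5 mL = 13630 μL total → factor 13630/130 = 104.85
Overall dilution factor = 6.6471 × 5 × 10 × 104.85 = 34846
Final = 3.00 mM / 34846 = 8.609 × 10^-5 mM = 0.0861 μM

0.0861 μM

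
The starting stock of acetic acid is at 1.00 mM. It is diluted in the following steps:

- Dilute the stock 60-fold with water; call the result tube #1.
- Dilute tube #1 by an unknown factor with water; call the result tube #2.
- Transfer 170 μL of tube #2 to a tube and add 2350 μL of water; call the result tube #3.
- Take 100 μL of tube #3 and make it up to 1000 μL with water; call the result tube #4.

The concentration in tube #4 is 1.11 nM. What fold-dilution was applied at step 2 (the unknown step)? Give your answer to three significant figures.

Step 1: 60-fold → factor 60
Step 2: unknown factor x
Step 3: 170 μL + 2350 μL = 2520 μL total → factor 2520/170 = 14.824
Step 4: 100 μL brought to 1000 μL → factor 1000/100 = 10
Product of known-step factors = 8894.1
Overall factor = 1.00 mM / (1.11 nM) = 9.009 × 10^5
x = 9.009 × 10^5 / 8894.1 = 101

101-fold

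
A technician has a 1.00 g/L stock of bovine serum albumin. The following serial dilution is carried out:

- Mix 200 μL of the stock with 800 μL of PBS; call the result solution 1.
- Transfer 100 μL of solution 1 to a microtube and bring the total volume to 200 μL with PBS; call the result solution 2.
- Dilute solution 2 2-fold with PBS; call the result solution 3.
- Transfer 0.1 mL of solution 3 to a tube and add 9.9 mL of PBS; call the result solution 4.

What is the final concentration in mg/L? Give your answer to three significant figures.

0.500 mg/L

Step 1: 200 μL + 800 μL = 1000 μL total → factor 1000/200 = 5
Step 2: 100 μL brought to 200 μL → factor 200/100 = 2
Step 3: 2-fold → factor 2
Step 4: 0.1 mL + 9.9 mL = 10 mL total → factor 10/0.1 = 100
Overall dilution factor = 5 × 2 × 2 × 100 = 2000
Final = 1.00 g/L / 2000 = 0.0005000 g/L = 0.500 mg/L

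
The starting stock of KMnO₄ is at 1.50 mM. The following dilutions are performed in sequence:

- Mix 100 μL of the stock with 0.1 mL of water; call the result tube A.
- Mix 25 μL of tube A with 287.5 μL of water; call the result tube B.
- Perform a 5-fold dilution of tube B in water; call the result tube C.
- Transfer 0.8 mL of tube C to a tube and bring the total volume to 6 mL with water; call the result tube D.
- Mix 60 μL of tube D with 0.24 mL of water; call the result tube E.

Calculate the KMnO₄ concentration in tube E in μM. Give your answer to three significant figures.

Step 1: 100 μL + 0.1 mL = 200 μL total → factor 200/100 = 2
Step 2: 25 μL + 287.5 μL = 312.5 μL total → factor 312.5/25 = 12.5
Step 3: 5-fold → factor 5
Step 4: 0.8 mL brought to 6 mL → factor 6/0.8 = 7.5
Step 5: 60 μL + 0.24 mL = 300 μL total → factor 300/60 = 5
Dilution factor through tube E = 2 × 12.5 × 5 × 7.5 × 5 = 4687.5
[tube E] = 1.50 mM / 4687.5 = 0.0003200 mM = 0.320 μM

0.320 μM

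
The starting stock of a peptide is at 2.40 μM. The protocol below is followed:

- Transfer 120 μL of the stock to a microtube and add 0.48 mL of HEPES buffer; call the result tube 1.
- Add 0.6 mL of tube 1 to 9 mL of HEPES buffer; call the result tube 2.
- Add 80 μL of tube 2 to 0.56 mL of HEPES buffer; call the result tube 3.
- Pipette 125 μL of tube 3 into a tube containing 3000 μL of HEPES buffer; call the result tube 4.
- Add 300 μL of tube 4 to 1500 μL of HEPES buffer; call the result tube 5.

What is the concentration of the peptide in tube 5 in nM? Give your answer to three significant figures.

0.0250 nM

Step 1: 120 μL + 0.48 mL = 600 μL total → factor 600/120 = 5
Step 2: 0.6 mL + 9 mL = 9.6 mL total → factor 9.6/0.6 = 16
Step 3: 80 μL + 0.56 mL = 640 μL total → factor 640/80 = 8
Step 4: 125 μL + 3000 μL = 3125 μL total → factor 3125/125 = 25
Step 5: 300 μL + 1500 μL = 1800 μL total → factor 1800/300 = 6
Overall dilution factor = 5 × 16 × 8 × 25 × 6 = 96000
Final = 2.40 μM / 96000 = 2.500 × 10^-5 μM = 0.0250 nM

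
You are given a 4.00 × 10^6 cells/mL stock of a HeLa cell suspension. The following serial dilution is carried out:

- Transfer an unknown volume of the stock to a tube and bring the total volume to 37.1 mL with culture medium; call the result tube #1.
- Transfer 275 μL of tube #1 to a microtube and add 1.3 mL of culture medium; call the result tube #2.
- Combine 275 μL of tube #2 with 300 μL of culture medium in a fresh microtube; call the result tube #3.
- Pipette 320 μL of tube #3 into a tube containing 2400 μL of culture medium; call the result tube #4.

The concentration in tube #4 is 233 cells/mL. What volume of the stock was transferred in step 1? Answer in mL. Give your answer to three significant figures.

0.220 mL

Step 1: v brought to 37.1 mL → factor = 37.1 mL/v
Step 2: 275 μL + 1.3 mL = 1575 μL total → factor 1575/275 = 5.7273
Step 3: 275 μL + 300 μL = 575 μL total → factor 575/275 = 2.0909
Step 4: 320 μL + 2400 μL = 2720 μL total → factor 2720/320 = 8.5
Product of known-step factors = 101.79
Overall factor = 4.00 × 10^6 cells/mL / (233 cells/mL) = 17167
Step-1 factor = 17167 / 101.79 = 168.66
v = 37.1 mL / 168.66 = 0.220 mL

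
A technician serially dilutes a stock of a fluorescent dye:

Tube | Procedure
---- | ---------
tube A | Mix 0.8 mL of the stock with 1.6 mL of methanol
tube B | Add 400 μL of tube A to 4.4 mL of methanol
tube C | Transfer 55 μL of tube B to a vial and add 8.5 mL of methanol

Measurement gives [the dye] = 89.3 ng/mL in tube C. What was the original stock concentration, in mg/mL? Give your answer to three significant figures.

Step 1: 0.8 mL + 1.6 mL = 2.4 mL total → factor 2.4/0.8 = 3
Step 2: 400 μL + 4.4 mL = 4800 μL total → factor 4800/400 = 12
Step 3: 55 μL + 8.5 mL = 8555 μL total → factor 8555/55 = 155.55
Overall dilution factor = 3 × 12 × 155.55 = 5599.6
Stock = 89.3 ng/mL × 5599.6 = 5.000 × 10^5 ng/mL = 0.500 mg/mL

0.500 mg/mL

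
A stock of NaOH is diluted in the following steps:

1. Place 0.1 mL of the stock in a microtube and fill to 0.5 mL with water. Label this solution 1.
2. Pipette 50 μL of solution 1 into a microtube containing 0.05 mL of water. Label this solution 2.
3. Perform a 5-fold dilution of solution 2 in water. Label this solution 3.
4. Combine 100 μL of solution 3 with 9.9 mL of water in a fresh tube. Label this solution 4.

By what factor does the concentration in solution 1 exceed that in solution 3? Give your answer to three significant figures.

Step 1: 0.1 mL brought to 0.5 mL → factor 0.5/0.1 = 5
Step 2: 50 μL + 0.05 mL = 100 μL total → factor 100/50 = 2
Step 3: 5-fold → factor 5
Dilution factor to solution 1 = 5; to solution 3 = 50
[solution 1]/[solution 3] = (factor to solution 3)/(factor to solution 1) = 50/5 = 10.0

10.0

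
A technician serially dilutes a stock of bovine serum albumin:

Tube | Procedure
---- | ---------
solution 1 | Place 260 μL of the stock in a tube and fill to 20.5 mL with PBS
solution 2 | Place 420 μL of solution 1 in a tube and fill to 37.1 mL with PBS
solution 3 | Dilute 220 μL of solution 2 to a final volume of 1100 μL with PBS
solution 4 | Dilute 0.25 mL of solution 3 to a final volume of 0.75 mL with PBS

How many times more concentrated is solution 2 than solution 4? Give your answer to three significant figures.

Step 1: 260 μL brought to 20.5 mL → factor 20500/260 = 78.846
Step 2: 420 μL brought to 37.1 mL → factor 37100/420 = 88.333
Step 3: 220 μL brought to 1100 μL → factor 1100/220 = 5
Step 4: 0.25 mL brought to 0.75 mL → factor 0.75/0.25 = 3
Dilution factor to solution 2 = 6964.7; to solution 4 = 1.0447 × 10^5
[solution 2]/[solution 4] = (factor to solution 4)/(factor to solution 2) = 1.0447 × 10^5/6964.7 = 15.0

15.0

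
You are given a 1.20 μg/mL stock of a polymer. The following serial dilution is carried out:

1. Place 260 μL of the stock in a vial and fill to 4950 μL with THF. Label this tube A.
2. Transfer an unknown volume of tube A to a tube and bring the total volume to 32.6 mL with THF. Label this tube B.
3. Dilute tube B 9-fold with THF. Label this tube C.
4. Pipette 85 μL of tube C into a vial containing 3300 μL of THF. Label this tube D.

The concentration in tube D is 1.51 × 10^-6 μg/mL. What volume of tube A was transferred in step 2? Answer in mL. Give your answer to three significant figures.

Step 1: 260 μL brought to 4950 μL → factor 4950/260 = 19.038
Step 2: v brought to 32.6 mL → factor = 32.6 mL/v
Step 3: 9-fold → factor 9
Step 4: 85 μL + 3300 μL = 3385 μL total → factor 3385/85 = 39.824
Product of known-step factors = 6823.6
Overall factor = 1.20 μg/mL / (1.51 × 10^-6 μg/mL) = 7.947 × 10^5
Step-2 factor = 7.947 × 10^5 / 6823.6 = 116.46
v = 32.6 mL / 116.46 = 0.280 mL

0.280 mL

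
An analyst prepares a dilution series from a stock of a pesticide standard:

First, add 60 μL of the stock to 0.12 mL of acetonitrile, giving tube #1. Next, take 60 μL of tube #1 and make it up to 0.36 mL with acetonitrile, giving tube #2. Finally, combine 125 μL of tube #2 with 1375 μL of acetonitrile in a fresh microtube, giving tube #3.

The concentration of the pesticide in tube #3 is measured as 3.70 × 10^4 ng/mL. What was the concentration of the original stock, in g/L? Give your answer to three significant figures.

Step 1: 60 μL + 0.12 mL = 180 μL total → factor 180/60 = 3
Step 2: 60 μL brought to 0.36 mL → factor 360/60 = 6
Step 3: 125 μL + 1375 μL = 1500 μL total → factor 1500/125 = 12
Overall dilution factor = 3 × 6 × 12 = 216
Stock = 3.70 × 10^4 ng/mL × 216 = 7.992 × 10^6 ng/mL = 7.99 g/L

7.99 g/L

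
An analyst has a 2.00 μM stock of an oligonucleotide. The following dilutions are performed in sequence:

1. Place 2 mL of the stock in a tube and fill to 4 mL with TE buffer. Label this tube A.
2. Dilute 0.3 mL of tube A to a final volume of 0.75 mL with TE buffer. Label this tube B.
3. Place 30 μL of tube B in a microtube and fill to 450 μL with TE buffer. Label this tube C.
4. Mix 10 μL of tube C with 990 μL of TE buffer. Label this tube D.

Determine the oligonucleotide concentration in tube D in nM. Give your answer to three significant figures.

Step 1: 2 mL brought to 4 mL → factor 4/2 = 2
Step 2: 0.3 mL brought to 0.75 mL → factor 0.75/0.3 = 2.5
Step 3: 30 μL brought to 450 μL → factor 450/30 = 15
Step 4: 10 μL + 990 μL = 1000 μL total → factor 1000/10 = 100
Overall dilution factor = 2 × 2.5 × 15 × 100 = 7500
Final = 2.00 μM / 7500 = 0.0002667 μM = 0.267 nM

0.267 nM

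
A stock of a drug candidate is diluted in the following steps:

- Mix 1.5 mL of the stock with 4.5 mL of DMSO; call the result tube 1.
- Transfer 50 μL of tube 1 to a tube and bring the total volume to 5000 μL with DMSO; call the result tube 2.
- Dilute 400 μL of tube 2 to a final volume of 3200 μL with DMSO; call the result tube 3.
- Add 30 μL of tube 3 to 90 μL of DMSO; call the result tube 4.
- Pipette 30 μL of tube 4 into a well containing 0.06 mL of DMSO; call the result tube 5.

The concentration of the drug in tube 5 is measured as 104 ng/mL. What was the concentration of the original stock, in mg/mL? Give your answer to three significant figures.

3.99 mg/mL

Step 1: 1.5 mL + 4.5 mL = 6 mL total → factor 6/1.5 = 4
Step 2: 50 μL brought to 5000 μL → factor 5000/50 = 100
Step 3: 400 μL brought to 3200 μL → factor 3200/400 = 8
Step 4: 30 μL + 90 μL = 120 μL total → factor 120/30 = 4
Step 5: 30 μL + 0.06 mL = 90 μL total → factor 90/30 = 3
Overall dilution factor = 4 × 100 × 8 × 4 × 3 = 38400
Stock = 104 ng/mL × 38400 = 3.994 × 10^6 ng/mL = 3.99 mg/mL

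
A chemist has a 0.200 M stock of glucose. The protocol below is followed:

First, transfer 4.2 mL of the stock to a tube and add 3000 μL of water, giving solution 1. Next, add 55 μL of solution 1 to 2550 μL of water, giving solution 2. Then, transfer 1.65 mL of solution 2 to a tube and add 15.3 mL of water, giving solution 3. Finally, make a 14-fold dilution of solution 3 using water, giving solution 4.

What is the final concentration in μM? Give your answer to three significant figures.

Step 1: 4.2 mL + 3000 μL = 7.2 mL total → factor 7.2/4.2 = 1.7143
Step 2: 55 μL + 2550 μL = 2605 μL total → factor 2605/55 = 47.364
Step 3: 1.65 mL + 15.3 mL = 16.95 mL total → factor 16.95/1.65 = 10.273
Step 4: 14-fold → factor 14
Overall dilution factor = 1.7143 × 47.364 × 10.273 × 14 = 11677
Final = 0.200 M / 11677 = 1.713 × 10^-5 M = 17.1 μM

17.1 μM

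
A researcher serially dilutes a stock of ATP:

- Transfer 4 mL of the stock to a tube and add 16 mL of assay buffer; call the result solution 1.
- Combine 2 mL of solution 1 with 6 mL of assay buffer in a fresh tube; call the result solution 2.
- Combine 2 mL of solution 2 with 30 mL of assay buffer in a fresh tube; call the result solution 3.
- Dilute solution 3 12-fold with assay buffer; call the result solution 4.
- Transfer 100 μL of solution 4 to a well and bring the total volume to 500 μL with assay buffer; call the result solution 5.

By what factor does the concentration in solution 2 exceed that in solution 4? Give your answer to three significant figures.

Step 1: 4 mL + 16 mL = 20 mL total → factor 20/4 = 5
Step 2: 2 mL + 6 mL = 8 mL total → factor 8/2 = 4
Step 3: 2 mL + 30 mL = 32 mL total → factor 32/2 = 16
Step 4: 12-fold → factor 12
Dilution factor to solution 2 = 20; to solution 4 = 3840
[solution 2]/[solution 4] = (factor to solution 4)/(factor to solution 2) = 3840/20 = 192

192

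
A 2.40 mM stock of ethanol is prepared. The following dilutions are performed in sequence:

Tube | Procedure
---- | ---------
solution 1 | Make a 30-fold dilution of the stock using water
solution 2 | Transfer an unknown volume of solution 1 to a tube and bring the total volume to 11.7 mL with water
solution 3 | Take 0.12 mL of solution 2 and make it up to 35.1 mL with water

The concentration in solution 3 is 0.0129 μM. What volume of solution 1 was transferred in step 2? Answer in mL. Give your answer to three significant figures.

0.552 mL

Step 1: 30-fold → factor 30
Step 2: v brought to 11.7 mL → factor = 11.7 mL/v
Step 3: 0.12 mL brought to 35.1 mL → factor 35.1/0.12 = 292.5
Product of known-step factors = 8775
Overall factor = 2.40 mM / (0.0129 μM) = 1.8605 × 10^5
Step-2 factor = 1.8605 × 10^5 / 8775 = 21.202
v = 11.7 mL / 21.202 = 0.552 mL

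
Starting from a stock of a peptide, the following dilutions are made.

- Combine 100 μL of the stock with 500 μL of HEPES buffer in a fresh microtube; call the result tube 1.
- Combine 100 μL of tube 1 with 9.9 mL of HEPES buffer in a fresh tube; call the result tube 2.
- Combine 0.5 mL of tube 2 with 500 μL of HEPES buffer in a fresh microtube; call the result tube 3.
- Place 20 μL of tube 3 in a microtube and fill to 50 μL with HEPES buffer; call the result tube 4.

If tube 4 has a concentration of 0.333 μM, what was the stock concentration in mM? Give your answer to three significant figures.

Step 1: 100 μL + 500 μL = 600 μL total → factor 600/100 = 6
Step 2: 100 μL + 9.9 mL = 10000 μL total → factor 10000/100 = 100
Step 3: 0.5 mL + 500 μL = 1 mL total → factor 1/0.5 = 2
Step 4: 20 μL brought to 50 μL → factor 50/20 = 2.5
Overall dilution factor = 6 × 100 × 2 × 2.5 = 3000
Stock = 0.333 μM × 3000 = 999.0 μM = 0.999 mM

0.999 mM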